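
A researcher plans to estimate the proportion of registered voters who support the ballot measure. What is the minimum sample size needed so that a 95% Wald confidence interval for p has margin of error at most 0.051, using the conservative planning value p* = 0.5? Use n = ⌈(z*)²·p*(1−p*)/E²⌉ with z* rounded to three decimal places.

For 95% confidence, z* = 1.960.
p*(1−p*) = 0.50·0.50 = 0.2500.
Required n before rounding: 3.841600 × 0.2500 / 0.051² = 369.243.
Rounding up, n = 370.

n = 370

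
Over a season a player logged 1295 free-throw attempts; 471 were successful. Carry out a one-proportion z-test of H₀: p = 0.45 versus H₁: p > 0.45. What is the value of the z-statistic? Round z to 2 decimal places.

z = -6.24

With x = 471 successes in n = 1295, p̂ = 0.36371.
SE₀ = √(0.45·0.55/1295) = 0.013825.
Test statistic: z = -0.08629/0.013825 = -6.24.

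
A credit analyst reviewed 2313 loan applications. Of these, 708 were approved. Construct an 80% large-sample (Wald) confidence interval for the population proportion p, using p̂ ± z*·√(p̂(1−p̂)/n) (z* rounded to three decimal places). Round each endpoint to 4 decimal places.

p̂ = 708/2313 = 0.30610.
SE = √(p̂(1−p̂)/n) = √(0.212401/2313) = 0.009583.
z* = 1.282 at the 80% level.
Margin of error: 1.282 × 0.009583 = 0.01229.
CI: 0.30610 ± 0.01229 = (0.2938, 0.3184).

(0.2938, 0.3184)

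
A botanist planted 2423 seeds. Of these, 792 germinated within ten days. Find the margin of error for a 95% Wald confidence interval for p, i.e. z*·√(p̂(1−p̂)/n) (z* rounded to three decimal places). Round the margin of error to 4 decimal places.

ME = 0.0187

Sample proportion p̂ = 792/2423 = 0.32687.
SE(p̂) = √(0.32687·0.67313/2423) = 0.009529.
The 95% critical value is z* = 1.960.
Margin of error = z*·SE = 1.960 × 0.009529 = 0.0187.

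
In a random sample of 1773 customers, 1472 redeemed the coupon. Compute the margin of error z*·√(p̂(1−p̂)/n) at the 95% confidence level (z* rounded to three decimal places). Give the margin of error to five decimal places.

The sample proportion is 1472/1773 = 0.83023.
SE = √(p̂(1−p̂)/n) = √(0.140947/1773) = 0.008916.
The 95% critical value is z* = 1.960.
ME = 1.960·0.008916 = 0.01748.

ME = 0.01748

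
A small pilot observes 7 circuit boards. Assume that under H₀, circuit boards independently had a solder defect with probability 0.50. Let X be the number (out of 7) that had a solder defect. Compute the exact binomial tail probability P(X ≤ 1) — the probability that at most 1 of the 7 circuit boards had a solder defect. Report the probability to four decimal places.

X is binomial with n = 7 and p = 0.50.
P(X ≤ 1) = C(7,0)·0.50^0·0.50^7 + C(7,1)·0.50^1·0.50^6.
= 0.007812 + 0.054688 = 0.0625.

P = 0.0625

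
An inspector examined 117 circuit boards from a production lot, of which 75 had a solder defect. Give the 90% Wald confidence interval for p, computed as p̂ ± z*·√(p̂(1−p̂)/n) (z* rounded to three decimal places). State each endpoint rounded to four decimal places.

(0.5681, 0.7140)

The sample proportion is 75/117 = 0.64103.
SE(p̂) = √(0.64103·0.35897/117) = 0.044348.
For 90% confidence, z* = 1.645.
Margin of error: 1.645 × 0.044348 = 0.07295.
So the interval runs from 0.5681 to 0.7140.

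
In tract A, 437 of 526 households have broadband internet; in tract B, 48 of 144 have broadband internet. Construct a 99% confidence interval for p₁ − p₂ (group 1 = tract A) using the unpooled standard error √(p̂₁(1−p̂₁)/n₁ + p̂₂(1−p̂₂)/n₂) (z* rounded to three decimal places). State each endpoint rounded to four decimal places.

p̂₁ = 0.83080, p̂₂ = 0.33333, so the observed difference is 0.49747.
Unpooled SE = √(p̂₁(1−p̂₁)/n₁ + p̂₂(1−p̂₂)/n₂) = √(0.000267248 + 0.001543210) = 0.042549.
z* = 2.576 at the 99% level. Margin of error = 0.10961.
Interval: 0.49747 ± 0.10961 → (0.3879, 0.6071).

(0.3879, 0.6071)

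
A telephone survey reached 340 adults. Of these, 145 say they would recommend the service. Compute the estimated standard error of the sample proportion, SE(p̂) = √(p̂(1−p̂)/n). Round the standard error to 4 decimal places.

p̂ = 145/340 = 0.42647.
p̂(1−p̂) = 0.42647·0.57353 = 0.244593.
SE = √(0.244593/340) = 0.0268.

SE = 0.0268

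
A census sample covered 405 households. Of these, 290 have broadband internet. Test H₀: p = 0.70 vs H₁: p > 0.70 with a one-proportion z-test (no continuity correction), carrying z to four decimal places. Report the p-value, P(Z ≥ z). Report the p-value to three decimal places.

p-value = 0.240

p̂ = 290/405 = 0.71605.
Under H₀, SE = √(p₀(1−p₀)/n) = √(0.70·0.30/405) = √0.000518519 = 0.022771.
Test statistic (full precision, shown to 4 dp): z = (290/405 − 0.70)/SE₀ ≈ 0.7048.
p-value = P(Z ≥ z) with z = 0.7048 → 0.240.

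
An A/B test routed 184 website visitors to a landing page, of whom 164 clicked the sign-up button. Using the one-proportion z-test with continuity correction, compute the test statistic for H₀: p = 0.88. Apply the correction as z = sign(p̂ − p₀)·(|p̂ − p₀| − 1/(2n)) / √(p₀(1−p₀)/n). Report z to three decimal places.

With x = 164 successes in n = 184, p̂ = 0.89130. p̂ − p₀ = 0.011304.
Continuity correction 1/(2n) = 1/368 = 0.002717.
Corrected numerator: |0.011304| − 0.002717 = 0.008587.
Under H₀, SE = √(p₀(1−p₀)/n) = √(0.88·0.12/184) = √0.000573913 = 0.023956.
z = (+)0.008587/0.023956 = 0.358.

z = 0.358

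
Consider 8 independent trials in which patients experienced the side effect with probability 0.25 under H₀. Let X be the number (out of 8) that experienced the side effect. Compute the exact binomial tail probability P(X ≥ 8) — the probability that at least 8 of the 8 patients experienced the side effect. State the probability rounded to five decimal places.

P = 0.00002

X ~ Binomial(n=8, p=0.25).
P(X ≥ 8) = C(8,8)·0.25^8·0.75^0.
= 0.000015 = 0.00002.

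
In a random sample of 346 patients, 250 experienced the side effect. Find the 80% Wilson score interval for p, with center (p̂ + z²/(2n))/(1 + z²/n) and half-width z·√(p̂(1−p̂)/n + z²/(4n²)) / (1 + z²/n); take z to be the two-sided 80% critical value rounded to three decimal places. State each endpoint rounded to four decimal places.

(0.6907, 0.7523)

Here p̂ = 250/346 = 0.72254 and z = 1.282 (z² = 1.643524).
Denominator 1 + z²/n = 1 + 1.643524/346 = 1.004750.
Center = (0.72254 + 0.002375)/1.004750 = 0.72149.
Radicand: p̂(1−p̂)/n + z²/(4n²) = 0.000579406 + 0.000003432 = 0.000582838.
Half-width = z·√(radicand)/denom = 1.282·0.024142/1.004750 = 0.03080.
So the interval runs from 0.6907 to 0.7523.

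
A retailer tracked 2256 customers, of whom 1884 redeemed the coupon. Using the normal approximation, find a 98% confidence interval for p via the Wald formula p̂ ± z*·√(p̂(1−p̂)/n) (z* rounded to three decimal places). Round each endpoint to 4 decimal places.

(0.8169, 0.8533)

With x = 1884 successes in n = 2256, p̂ = 0.83511.
Standard error of p̂: √(0.137704/2256) = √0.000061039 = 0.007813.
The 98% critical value is z* = 2.326.
Margin = 2.326·0.007813 = 0.01817.
So the interval runs from 0.8169 to 0.8533.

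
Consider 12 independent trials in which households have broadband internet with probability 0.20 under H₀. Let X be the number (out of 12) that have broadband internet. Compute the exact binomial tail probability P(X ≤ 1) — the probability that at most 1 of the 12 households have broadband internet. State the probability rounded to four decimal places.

P = 0.2749

X ~ Binomial(n=12, p=0.20).
P(X ≤ 1) = C(12,0)·0.20^0·0.80^12 + C(12,1)·0.20^1·0.80^11.
= 0.068719 + 0.206158 = 0.2749.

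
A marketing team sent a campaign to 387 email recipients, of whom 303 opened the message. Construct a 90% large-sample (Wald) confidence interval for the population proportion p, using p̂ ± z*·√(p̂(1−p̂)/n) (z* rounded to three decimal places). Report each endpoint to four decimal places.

p̂ = 303/387 = 0.78295.
Standard error of p̂: √(0.169942/387) = √0.000439126 = 0.020955.
z* = 1.645 at the 90% level.
Margin of error: 1.645 × 0.020955 = 0.03447.
CI: 0.78295 ± 0.03447 = (0.7485, 0.8174).

(0.7485, 0.8174)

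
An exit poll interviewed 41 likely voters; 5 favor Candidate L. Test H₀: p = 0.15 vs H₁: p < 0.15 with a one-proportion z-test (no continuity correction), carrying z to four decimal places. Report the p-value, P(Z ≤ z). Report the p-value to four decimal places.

Sample proportion p̂ = 5/41 = 0.12195.
Null standard error: √(0.15·0.85/41) = √0.003109756 = 0.055765.
Test statistic (full precision, shown to 4 dp): z = (5/41 − 0.15)/SE₀ ≈ -0.5030.
From the standard normal, P(Z ≤ z) = 0.3075.

p-value = 0.3075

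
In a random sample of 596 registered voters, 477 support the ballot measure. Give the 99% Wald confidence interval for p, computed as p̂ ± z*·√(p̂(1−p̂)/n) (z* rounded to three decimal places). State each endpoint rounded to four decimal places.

(0.7582, 0.8425)

The sample proportion is 477/596 = 0.80034.
Standard error of p̂: √(0.159799/596) = √0.000268118 = 0.016374.
The 99% critical value is z* = 2.576.
Margin = 2.576·0.016374 = 0.04218.
So the interval runs from 0.7582 to 0.8425.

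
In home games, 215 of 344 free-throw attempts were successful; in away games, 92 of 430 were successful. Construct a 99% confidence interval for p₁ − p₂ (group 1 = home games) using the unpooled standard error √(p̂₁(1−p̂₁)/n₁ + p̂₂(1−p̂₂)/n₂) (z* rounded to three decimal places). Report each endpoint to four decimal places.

(0.3267, 0.4954)

p̂₁ = 215/344 = 0.62500, p̂₂ = 92/430 = 0.21395; p̂₁ − p̂₂ = 0.41105.
Unpooled SE = √(p̂₁(1−p̂₁)/n₁ + p̂₂(1−p̂₂)/n₂) = √(0.000681323 + 0.000391110) = 0.032748.
z* = 2.576 at the 99% level. Margin = 2.576·0.032748 = 0.08436.
CI: 0.41105 ± 0.08436 = (0.3267, 0.4954).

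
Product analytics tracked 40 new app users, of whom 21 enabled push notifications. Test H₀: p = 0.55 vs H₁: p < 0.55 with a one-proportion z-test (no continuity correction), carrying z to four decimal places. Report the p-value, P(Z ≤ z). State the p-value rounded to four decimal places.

The sample proportion is 21/40 = 0.52500.
Under H₀, SE = √(p₀(1−p₀)/n) = √(0.55·0.45/40) = √0.006187500 = 0.078661.
z = (p̂ − p₀)/SE = (21/40 − 0.55)/0.078661 ≈ -0.3178.
p-value = P(Z ≤ z) with z = -0.3178 → 0.3753.

p-value = 0.3753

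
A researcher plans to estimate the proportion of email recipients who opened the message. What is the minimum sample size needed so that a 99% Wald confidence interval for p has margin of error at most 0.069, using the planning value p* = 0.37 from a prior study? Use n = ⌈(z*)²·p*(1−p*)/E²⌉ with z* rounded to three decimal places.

n = 325

For 99% confidence, z* = 2.576.
p*(1−p*) = 0.37·0.63 = 0.2331.
(z*)²·p*(1−p*)/E² = 6.635776·0.2331/0.004761 = 324.890.
⌈324.890⌉ = 325.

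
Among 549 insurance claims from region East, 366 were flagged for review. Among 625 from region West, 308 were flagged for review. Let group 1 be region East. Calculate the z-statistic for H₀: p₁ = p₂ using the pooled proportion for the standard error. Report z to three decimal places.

p̂₁ = 366/549 = 0.66667, p̂₂ = 308/625 = 0.49280.
Pooling: p̂ = 674/1174 = 0.57411.
SE = √[p̂(1−p̂)(1/n₁+1/n₂)] = √[0.57411·0.42589·(1/549+1/625)] ≈ 0.028924.
z = 0.17387/0.028924 = 6.011.

z = 6.011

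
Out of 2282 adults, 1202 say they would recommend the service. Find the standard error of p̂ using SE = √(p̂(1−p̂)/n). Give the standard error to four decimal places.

SE = 0.0105

p̂ = 1202/2282 = 0.52673.
p̂(1−p̂) = 0.52673·0.47327 = 0.249286.
SE = √(0.249286/2282) = √0.000109240 = 0.0105.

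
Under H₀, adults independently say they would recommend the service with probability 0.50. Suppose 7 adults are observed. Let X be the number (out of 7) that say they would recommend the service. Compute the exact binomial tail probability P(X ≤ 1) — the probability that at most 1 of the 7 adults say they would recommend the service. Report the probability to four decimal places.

P = 0.0625

X is binomial with n = 7 and p = 0.50.
P(X ≤ 1) = C(7,0)·0.50^0·0.50^7 + C(7,1)·0.50^1·0.50^6.
= 0.007812 + 0.054688 = 0.0625.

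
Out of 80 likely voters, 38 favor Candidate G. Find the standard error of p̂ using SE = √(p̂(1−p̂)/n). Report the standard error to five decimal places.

SE = 0.05583

With x = 38 successes in n = 80, p̂ = 0.47500.
p̂(1−p̂) = 0.47500·0.52500 = 0.249375.
SE = √(0.249375/80) = √0.003117188 = 0.05583.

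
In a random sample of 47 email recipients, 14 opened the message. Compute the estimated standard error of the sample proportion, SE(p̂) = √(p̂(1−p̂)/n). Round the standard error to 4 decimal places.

SE = 0.0667

Sample proportion p̂ = 14/47 = 0.29787.
p̂(1−p̂) = 0.29787·0.70213 = 0.209143.
Dividing by n and taking the root: √0.004449851 = 0.0667.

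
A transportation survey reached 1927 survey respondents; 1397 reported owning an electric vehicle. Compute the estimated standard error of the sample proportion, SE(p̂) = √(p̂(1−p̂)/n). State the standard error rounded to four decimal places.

SE = 0.0102

With x = 1397 successes in n = 1927, p̂ = 0.72496.
p̂(1−p̂) = 0.72496·0.27504 = 0.199393.
Dividing by n and taking the root: √0.000103473 = 0.0102.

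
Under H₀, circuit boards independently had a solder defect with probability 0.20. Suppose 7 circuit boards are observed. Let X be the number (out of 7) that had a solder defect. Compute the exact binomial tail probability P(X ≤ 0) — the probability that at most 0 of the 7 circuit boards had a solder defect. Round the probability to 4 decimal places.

X is binomial with n = 7 and p = 0.20.
P(X ≤ 0) = C(7,0)·0.20^0·0.80^7.
= 0.209715 = 0.2097.

P = 0.2097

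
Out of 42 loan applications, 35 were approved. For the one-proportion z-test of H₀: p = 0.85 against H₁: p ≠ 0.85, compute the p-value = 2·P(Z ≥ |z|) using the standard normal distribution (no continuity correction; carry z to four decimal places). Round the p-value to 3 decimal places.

p-value = 0.762

Sample proportion p̂ = 35/42 = 0.83333.
Null standard error: √(0.85·0.15/42) = √0.003035714 = 0.055097.
z = (p̂ − p₀)/SE = (35/42 − 0.85)/0.055097 ≈ -0.3025.
From the standard normal, 2·P(Z ≥ |z|) = 0.762.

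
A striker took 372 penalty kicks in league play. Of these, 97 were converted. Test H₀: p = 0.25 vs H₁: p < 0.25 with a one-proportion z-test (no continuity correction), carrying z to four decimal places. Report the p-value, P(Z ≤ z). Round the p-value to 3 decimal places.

p-value = 0.684

The sample proportion is 97/372 = 0.26075.
SE₀ = √(0.25·0.75/372) = 0.022451.
Test statistic (full precision, shown to 4 dp): z = (97/372 − 0.25)/SE₀ ≈ 0.4789.
From the standard normal, P(Z ≤ z) = 0.684.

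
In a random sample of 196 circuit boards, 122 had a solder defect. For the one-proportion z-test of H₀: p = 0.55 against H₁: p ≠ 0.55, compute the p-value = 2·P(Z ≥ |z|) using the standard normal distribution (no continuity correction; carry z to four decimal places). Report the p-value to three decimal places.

p-value = 0.041

The sample proportion is 122/196 = 0.62245.
Under H₀, SE = √(p₀(1−p₀)/n) = √(0.55·0.45/196) = √0.001262755 = 0.035535.
z = (p̂ − p₀)/SE = (122/196 − 0.55)/0.035535 ≈ 2.0388.
p-value = 2·P(Z ≥ |z|) with z = 2.0388 → 0.041.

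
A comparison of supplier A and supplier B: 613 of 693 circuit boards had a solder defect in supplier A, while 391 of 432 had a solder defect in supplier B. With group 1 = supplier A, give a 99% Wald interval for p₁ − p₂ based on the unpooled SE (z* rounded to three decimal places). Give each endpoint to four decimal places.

p̂₁ = 613/693 = 0.88456, p̂₂ = 391/432 = 0.90509; p̂₁ − p̂₂ = -0.02053.
Unpooled SE = √(p̂₁(1−p̂₁)/n₁ + p̂₂(1−p̂₂)/n₂) = √(0.000147350 + 0.000198843) = 0.018606.
For 99% confidence, z* = 2.576. Margin = 2.576·0.018606 = 0.04793.
So the interval runs from -0.0685 to 0.0274.

(-0.0685, 0.0274)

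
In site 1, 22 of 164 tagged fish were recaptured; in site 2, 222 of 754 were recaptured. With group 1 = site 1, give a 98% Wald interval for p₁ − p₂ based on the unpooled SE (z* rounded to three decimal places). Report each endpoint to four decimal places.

(-0.2332, -0.0873)

p̂₁ = 0.13415, p̂₂ = 0.29443, so the observed difference is -0.16028.
SE = √(0.000708238 + 0.000275518) = √0.000983756 = 0.031365.
z* = 2.326 at the 98% level. Margin = 2.326·0.031365 = 0.07295.
CI: -0.16028 ± 0.07295 = (-0.2332, -0.0873).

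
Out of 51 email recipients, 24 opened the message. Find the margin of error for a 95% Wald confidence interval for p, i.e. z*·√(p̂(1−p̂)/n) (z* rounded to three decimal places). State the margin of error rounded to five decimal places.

ME = 0.13699

Sample proportion p̂ = 24/51 = 0.47059.
Standard error of p̂: √(0.249135/51) = √0.004884999 = 0.069893.
The 95% critical value is z* = 1.960.
So ME = 0.13699.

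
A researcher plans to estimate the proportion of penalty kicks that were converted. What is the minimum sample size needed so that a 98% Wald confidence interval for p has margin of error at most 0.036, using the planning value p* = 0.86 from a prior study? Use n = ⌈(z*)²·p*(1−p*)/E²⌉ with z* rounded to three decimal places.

For 98% confidence, z* = 2.326.
p*(1−p*) = 0.86·0.14 = 0.1204.
(z*)²·p*(1−p*)/E² = 5.410276·0.1204/0.001296 = 502.621.
Rounding up, n = 503.

n = 503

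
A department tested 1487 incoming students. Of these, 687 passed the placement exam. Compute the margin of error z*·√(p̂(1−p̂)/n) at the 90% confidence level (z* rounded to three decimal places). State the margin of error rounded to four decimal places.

The sample proportion is 687/1487 = 0.46200.
SE(p̂) = √(0.46200·0.53800/1487) = 0.012929.
The 90% critical value is z* = 1.645.
Margin of error = z*·SE = 1.645 × 0.012929 = 0.0213.

ME = 0.0213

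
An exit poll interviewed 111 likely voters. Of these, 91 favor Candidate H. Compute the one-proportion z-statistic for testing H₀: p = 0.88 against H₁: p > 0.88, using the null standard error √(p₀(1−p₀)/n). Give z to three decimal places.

Sample proportion p̂ = 91/111 = 0.81982.
Null standard error: √(0.88·0.12/111) = √0.000951351 = 0.030844.
z = (0.81982 − 0.88)/0.030844 = -0.06018/0.030844 = -1.951.

z = -1.951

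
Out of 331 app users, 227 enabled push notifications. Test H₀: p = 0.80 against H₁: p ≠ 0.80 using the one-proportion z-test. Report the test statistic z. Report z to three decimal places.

z = -5.194

The sample proportion is 227/331 = 0.68580.
SE₀ = √(0.80·0.20/331) = 0.021986.
z = (0.68580 − 0.80)/0.021986 = -0.11420/0.021986 = -5.194.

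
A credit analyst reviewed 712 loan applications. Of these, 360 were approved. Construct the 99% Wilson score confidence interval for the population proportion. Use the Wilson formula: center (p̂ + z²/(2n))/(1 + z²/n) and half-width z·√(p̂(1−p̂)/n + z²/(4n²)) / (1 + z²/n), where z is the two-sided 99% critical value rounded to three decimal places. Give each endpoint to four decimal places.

(0.4575, 0.5536)

Here p̂ = 360/712 = 0.50562 and z = 2.576 (z² = 6.635776).
Denominator 1 + z²/n = 1 + 6.635776/712 = 1.009320.
Adjusted center: (0.50562 + z²/(2n))/1.009320 = 0.50557.
Radicand: p̂(1−p̂)/n + z²/(4n²) = 0.000351079 + 0.000003272 = 0.000354351.
Half-width = 2.576·√0.000354351/1.009320 = 0.04804.
Interval: 0.50557 ± 0.04804 → (0.4575, 0.5536).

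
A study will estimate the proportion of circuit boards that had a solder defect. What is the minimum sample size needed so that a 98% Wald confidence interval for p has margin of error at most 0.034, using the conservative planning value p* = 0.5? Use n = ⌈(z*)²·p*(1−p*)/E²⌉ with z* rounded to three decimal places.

For 98% confidence, z* = 2.326.
p*(1−p*) = 0.50·0.50 = 0.2500.
Required n before rounding: 5.410276 × 0.2500 / 0.034² = 1170.042.
Rounding up, n = 1171.

n = 1171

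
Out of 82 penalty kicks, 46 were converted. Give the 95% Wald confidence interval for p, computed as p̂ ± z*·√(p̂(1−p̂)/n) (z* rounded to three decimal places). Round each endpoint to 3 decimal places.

Sample proportion p̂ = 46/82 = 0.56098.
SE = √(p̂(1−p̂)/n) = √(0.246282/82) = 0.054804.
For 95% confidence, z* = 1.960.
Margin of error: 1.960 × 0.054804 = 0.10742.
CI: 0.56098 ± 0.10742 = (0.454, 0.668).

(0.454, 0.668)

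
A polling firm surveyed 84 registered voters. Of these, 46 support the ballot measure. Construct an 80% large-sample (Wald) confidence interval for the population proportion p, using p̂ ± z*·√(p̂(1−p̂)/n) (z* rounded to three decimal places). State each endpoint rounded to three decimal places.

Sample proportion p̂ = 46/84 = 0.54762.
SE(p̂) = √(0.54762·0.45238/84) = 0.054306.
z* = 1.282 at the 80% level.
Margin of error: 1.282 × 0.054306 = 0.06962.
So the interval runs from 0.478 to 0.617.

(0.478, 0.617)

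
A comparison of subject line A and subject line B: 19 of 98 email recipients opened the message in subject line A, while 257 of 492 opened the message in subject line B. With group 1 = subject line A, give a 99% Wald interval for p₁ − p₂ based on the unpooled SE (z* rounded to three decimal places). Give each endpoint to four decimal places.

(-0.4466, -0.2104)

p̂₁ = 19/98 = 0.19388, p̂₂ = 257/492 = 0.52236; p̂₁ − p̂₂ = -0.32848.
Unpooled SE = √(p̂₁(1−p̂₁)/n₁ + p̂₂(1−p̂₂)/n₂) = √(0.001594786 + 0.000507114) = 0.045846.
The 99% critical value is z* = 2.576. Margin of error = 0.11810.
Interval: -0.32848 ± 0.11810 → (-0.4466, -0.2104).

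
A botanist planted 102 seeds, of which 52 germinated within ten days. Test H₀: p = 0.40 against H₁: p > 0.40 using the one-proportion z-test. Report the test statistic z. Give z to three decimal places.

With x = 52 successes in n = 102, p̂ = 0.50980.
SE₀ = √(0.40·0.60/102) = 0.048507.
z = (p̂ − p₀)/SE = (0.50980 − 0.40)/0.048507 = 2.264.

z = 2.264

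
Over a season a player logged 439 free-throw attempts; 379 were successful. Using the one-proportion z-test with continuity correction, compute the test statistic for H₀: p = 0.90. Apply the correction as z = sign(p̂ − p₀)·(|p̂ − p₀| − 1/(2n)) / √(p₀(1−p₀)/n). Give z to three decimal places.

z = -2.482

p̂ = 379/439 = 0.86333. p̂ − p₀ = -0.036674.
Continuity correction 1/(2n) = 1/878 = 0.001139.
Corrected numerator: |-0.036674| − 0.001139 = 0.035535.
Under H₀, SE = √(p₀(1−p₀)/n) = √(0.90·0.10/439) = √0.000205011 = 0.014318.
z = (−)0.035535/0.014318 = -2.482.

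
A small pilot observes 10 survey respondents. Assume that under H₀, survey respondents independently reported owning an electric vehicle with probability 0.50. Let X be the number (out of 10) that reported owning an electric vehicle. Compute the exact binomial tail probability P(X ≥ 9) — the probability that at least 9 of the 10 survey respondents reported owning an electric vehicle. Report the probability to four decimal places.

P = 0.0107

X is binomial with n = 10 and p = 0.50.
P(X ≥ 9) = C(10,9)·0.50^9·0.50^1 + C(10,10)·0.50^10·0.50^0.
= 0.009766 + 0.000977 = 0.0107.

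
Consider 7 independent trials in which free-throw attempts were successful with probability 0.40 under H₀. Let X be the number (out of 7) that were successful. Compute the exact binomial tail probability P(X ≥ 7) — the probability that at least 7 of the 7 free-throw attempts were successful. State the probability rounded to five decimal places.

P = 0.00164

X ~ Binomial(n=7, p=0.40).
P(X ≥ 7) = C(7,7)·0.40^7·0.60^0.
= 0.001638 = 0.00164.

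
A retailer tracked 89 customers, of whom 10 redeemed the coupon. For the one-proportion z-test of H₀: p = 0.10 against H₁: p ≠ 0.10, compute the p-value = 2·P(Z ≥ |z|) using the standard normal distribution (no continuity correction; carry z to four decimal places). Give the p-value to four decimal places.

With x = 10 successes in n = 89, p̂ = 0.11236.
Under H₀, SE = √(p₀(1−p₀)/n) = √(0.10·0.90/89) = √0.001011236 = 0.031800.
z = (p̂ − p₀)/SE = (10/89 − 0.10)/0.031800 ≈ 0.3887.
From the standard normal, 2·P(Z ≥ |z|) = 0.6975.

p-value = 0.6975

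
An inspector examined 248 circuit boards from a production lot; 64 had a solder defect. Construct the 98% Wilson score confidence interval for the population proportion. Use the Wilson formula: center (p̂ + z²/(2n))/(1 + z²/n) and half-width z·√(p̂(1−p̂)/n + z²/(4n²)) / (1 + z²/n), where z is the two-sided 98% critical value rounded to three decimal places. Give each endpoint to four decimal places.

(0.1991, 0.3274)

Here p̂ = 64/248 = 0.25806 and z = 2.326 (z² = 5.410276).
1 + z²/n = 1.021816.
Center = (0.25806 + 0.010908)/1.021816 = 0.26323.
Radicand: p̂(1−p̂)/n + z²/(4n²) = 0.000772045 + 0.000021992 = 0.000794037.
Half-width = 2.326·√0.000794037/1.021816 = 0.06414.
CI: 0.26323 ± 0.06414 = (0.1991, 0.3274).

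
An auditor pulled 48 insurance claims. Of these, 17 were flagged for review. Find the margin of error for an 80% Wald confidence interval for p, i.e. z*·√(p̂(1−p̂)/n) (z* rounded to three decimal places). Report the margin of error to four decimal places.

p̂ = 17/48 = 0.35417.
SE = √(p̂(1−p̂)/n) = √(0.228733/48) = 0.069031.
The 80% critical value is z* = 1.282.
ME = 1.282·0.069031 = 0.0885.

ME = 0.0885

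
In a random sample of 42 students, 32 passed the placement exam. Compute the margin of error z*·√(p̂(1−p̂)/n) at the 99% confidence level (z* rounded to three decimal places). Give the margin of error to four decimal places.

ME = 0.1693

Sample proportion p̂ = 32/42 = 0.76190.
SE = √(p̂(1−p̂)/n) = √(0.181406/42) = 0.065721.
The 99% critical value is z* = 2.576.
So ME = 0.1693.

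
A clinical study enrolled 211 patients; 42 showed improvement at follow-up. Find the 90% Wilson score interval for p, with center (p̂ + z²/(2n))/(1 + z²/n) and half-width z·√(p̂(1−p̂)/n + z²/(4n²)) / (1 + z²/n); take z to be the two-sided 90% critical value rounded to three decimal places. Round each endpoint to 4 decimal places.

(0.1578, 0.2480)

p̂ = 42/211 = 0.19905; z = 1.645, so z² = 2.706025.
1 + z²/n = 1.012825.
Center = (0.19905 + 0.006412)/1.012825 = 0.20286.
Radicand: p̂(1−p̂)/n + z²/(4n²) = 0.000755594 + 0.000015195 = 0.000770789.
Half-width = 1.645·√0.000770789/1.012825 = 0.04509.
CI: 0.20286 ± 0.04509 = (0.1578, 0.2480).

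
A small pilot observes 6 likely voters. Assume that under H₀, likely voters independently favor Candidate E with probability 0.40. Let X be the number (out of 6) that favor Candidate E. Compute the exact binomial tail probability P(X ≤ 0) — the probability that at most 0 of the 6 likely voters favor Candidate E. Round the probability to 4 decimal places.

X ~ Binomial(n=6, p=0.40).
P(X ≤ 0) = C(6,0)·0.40^0·0.60^6.
= 0.046656 = 0.0467.

P = 0.0467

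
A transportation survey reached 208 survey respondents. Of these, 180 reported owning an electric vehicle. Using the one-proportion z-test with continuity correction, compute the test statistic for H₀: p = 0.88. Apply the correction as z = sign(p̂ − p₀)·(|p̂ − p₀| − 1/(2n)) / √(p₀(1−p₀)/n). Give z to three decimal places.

z = -0.542

With x = 180 successes in n = 208, p̂ = 0.86538. p̂ − p₀ = -0.014615.
1/(2n) = 0.002404.
Corrected numerator: |-0.014615| − 0.002404 = 0.012211.
SE₀ = √(0.88·0.12/208) = 0.022532.
z = (−)0.012211/0.022532 = -0.542.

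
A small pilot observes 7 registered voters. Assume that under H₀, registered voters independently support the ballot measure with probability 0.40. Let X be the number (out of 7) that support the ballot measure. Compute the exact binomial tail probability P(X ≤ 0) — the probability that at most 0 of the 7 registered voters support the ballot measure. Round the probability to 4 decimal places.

P = 0.0280

X is binomial with n = 7 and p = 0.40.
P(X ≤ 0) = C(7,0)·0.40^0·0.60^7.
= 0.027994 = 0.0280.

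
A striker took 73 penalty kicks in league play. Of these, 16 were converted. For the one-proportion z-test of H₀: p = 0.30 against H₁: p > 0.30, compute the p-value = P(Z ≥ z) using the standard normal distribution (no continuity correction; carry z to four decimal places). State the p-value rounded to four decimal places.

p-value = 0.9341

Sample proportion p̂ = 16/73 = 0.21918.
SE₀ = √(0.30·0.70/73) = 0.053635.
Test statistic (full precision, shown to 4 dp): z = (16/73 − 0.30)/SE₀ ≈ -1.5069.
p-value = P(Z ≥ z) with z = -1.5069 → 0.9341.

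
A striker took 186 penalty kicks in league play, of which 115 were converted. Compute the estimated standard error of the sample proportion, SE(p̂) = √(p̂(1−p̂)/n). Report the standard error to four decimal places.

SE = 0.0356

The sample proportion is 115/186 = 0.61828.
p̂(1−p̂) = 0.61828·0.38172 = 0.236010.
SE = √(0.236010/186) = √0.001268871 = 0.0356.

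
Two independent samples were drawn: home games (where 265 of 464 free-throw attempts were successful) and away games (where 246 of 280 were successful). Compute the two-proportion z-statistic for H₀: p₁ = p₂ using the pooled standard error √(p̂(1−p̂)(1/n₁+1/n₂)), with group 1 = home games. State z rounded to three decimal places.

Sample proportions: p̂₁ = 265/464 = 0.57112 and p̂₂ = 246/280 = 0.87857.
Pooled p̂ = (265+246)/(464+280) = 511/744 = 0.68683.
Pooled SE = √[0.2150953·0.00572660] ≈ 0.035097.
z = -0.30745/0.035097 = -8.760.

z = -8.760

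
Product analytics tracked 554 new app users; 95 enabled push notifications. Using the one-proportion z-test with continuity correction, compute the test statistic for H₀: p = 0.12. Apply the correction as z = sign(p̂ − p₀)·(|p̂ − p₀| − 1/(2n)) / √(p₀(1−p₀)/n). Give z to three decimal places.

z = 3.663

With x = 95 successes in n = 554, p̂ = 0.17148. p̂ − p₀ = 0.051480.
1/(2n) = 0.000903.
Corrected numerator: |0.051480| − 0.000903 = 0.050577.
Under H₀, SE = √(p₀(1−p₀)/n) = √(0.12·0.88/554) = √0.000190614 = 0.013806.
z = (+)0.050577/0.013806 = 3.663.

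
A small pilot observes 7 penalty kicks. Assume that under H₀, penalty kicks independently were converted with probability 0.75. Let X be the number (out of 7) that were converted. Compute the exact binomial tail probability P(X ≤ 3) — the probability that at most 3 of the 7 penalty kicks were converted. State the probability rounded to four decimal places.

X ~ Binomial(n=7, p=0.75).
P(X ≤ 3) = C(7,0)·0.75^0·0.25^7 + C(7,1)·0.75^1·0.25^6 + C(7,2)·0.75^2·0.25^5 + C(7,3)·0.75^3·0.25^4.
= 0.000061 + 0.001282 + 0.011536 + 0.057678 = 0.0706.

P = 0.0706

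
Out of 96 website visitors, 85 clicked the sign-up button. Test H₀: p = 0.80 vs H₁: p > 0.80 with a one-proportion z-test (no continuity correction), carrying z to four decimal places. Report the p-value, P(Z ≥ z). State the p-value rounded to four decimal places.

p-value = 0.0182

The sample proportion is 85/96 = 0.88542.
Under H₀, SE = √(p₀(1−p₀)/n) = √(0.80·0.20/96) = √0.001666667 = 0.040825.
z = (p̂ − p₀)/SE = (85/96 − 0.80)/0.040825 ≈ 2.0923.
p-value = P(Z ≥ z) with z = 2.0923 → 0.0182.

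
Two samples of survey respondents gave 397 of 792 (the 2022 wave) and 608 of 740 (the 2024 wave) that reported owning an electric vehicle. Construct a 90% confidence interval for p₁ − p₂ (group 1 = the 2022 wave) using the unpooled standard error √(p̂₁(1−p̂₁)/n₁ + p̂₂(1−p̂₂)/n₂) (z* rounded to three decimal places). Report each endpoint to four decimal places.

p̂₁ = 397/792 = 0.50126, p̂₂ = 608/740 = 0.82162; p̂₁ − p̂₂ = -0.32036.
SE = √(0.000315655 + 0.000198053) = √0.000513708 = 0.022665.
The 90% critical value is z* = 1.645. Margin of error = 0.03728.
CI: -0.32036 ± 0.03728 = (-0.3576, -0.2831).

(-0.3576, -0.2831)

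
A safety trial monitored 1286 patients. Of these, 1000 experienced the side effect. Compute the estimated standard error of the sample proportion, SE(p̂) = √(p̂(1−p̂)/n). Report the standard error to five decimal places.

With x = 1000 successes in n = 1286, p̂ = 0.77760.
p̂(1−p̂) = 0.77760·0.22240 = 0.172938.
SE = √(0.172938/1286) = √0.000134477 = 0.01160.

SE = 0.01160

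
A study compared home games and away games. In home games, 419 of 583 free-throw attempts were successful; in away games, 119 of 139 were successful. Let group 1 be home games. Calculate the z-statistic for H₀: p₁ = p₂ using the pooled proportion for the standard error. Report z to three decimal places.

z = -3.341

p̂₁ = 419/583 = 0.71870, p̂₂ = 119/139 = 0.85612.
Pooled p̂ = (419+119)/(583+139) = 538/722 = 0.74515.
SE = √[p̂(1−p̂)(1/n₁+1/n₂)] = √[0.74515·0.25485·(1/583+1/139)] ≈ 0.041133.
z = -0.13742/0.041133 = -3.341.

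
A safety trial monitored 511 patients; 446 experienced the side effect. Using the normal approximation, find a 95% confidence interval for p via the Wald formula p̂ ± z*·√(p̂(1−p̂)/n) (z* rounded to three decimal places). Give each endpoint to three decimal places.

(0.844, 0.902)

Sample proportion p̂ = 446/511 = 0.87280.
SE(p̂) = √(0.87280·0.12720/511) = 0.014740.
The 95% critical value is z* = 1.960.
Margin of error: 1.960 × 0.014740 = 0.02889.
Interval: 0.87280 ± 0.02889 → (0.844, 0.902).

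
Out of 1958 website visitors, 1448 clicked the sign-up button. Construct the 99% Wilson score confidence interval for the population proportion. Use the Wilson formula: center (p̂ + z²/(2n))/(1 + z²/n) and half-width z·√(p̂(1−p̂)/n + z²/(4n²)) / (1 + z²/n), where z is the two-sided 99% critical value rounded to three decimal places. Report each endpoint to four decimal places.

(0.7132, 0.7642)

Here p̂ = 1448/1958 = 0.73953 and z = 2.576 (z² = 6.635776).
1 + z²/n = 1.003389.
Center = (0.73953 + 0.001695)/1.003389 = 0.73872.
Radicand: p̂(1−p̂)/n + z²/(4n²) = 0.000098379 + 0.000000433 = 0.000098812.
Half-width = z·√(radicand)/denom = 2.576·0.009940/1.003389 = 0.02552.
So the interval runs from 0.7132 to 0.7642.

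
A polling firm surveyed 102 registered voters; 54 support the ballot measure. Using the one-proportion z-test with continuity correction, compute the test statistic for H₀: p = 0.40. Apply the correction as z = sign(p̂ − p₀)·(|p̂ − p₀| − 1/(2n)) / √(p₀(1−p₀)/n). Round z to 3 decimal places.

p̂ = 54/102 = 0.52941. p̂ − p₀ = 0.129412.
Continuity correction 1/(2n) = 1/204 = 0.004902.
Corrected numerator: |0.129412| − 0.004902 = 0.124510.
SE₀ = √(0.40·0.60/102) = 0.048507.
z = +0.124510/0.048507 = 2.567.

z = 2.567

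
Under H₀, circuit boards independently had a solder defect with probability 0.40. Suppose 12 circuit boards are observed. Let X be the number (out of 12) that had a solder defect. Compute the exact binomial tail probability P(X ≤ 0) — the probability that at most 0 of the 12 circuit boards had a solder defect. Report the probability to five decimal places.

X ~ Binomial(n=12, p=0.40).
P(X ≤ 0) = C(12,0)·0.40^0·0.60^12.
= 0.002177 = 0.00218.

P = 0.00218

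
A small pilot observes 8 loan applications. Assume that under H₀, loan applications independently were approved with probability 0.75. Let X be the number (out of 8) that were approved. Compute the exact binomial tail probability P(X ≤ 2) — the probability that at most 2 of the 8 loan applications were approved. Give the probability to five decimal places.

X is binomial with n = 8 and p = 0.75.
P(X ≤ 2) = C(8,0)·0.75^0·0.25^8 + C(8,1)·0.75^1·0.25^7 + C(8,2)·0.75^2·0.25^6.
= 0.000015 + 0.000366 + 0.003845 = 0.00423.

P = 0.00423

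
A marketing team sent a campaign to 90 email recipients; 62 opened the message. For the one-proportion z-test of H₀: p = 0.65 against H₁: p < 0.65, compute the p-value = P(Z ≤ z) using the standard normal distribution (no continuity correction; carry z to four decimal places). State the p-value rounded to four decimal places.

Sample proportion p̂ = 62/90 = 0.68889.
SE₀ = √(0.65·0.35/90) = 0.050277.
z = (p̂ − p₀)/SE = (62/90 − 0.65)/0.050277 ≈ 0.7735.
p-value = P(Z ≤ z) with z = 0.7735 → 0.7804.

p-value = 0.7804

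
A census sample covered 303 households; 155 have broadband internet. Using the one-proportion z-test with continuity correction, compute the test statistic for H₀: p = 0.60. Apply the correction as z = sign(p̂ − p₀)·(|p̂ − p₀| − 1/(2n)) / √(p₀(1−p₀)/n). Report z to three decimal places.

With x = 155 successes in n = 303, p̂ = 0.51155. p̂ − p₀ = -0.088449.
Continuity correction 1/(2n) = 1/606 = 0.001650.
Corrected numerator: |-0.088449| − 0.001650 = 0.086799.
Null standard error: √(0.60·0.40/303) = √0.000792079 = 0.028144.
z = (−)0.086799/0.028144 = -3.084.

z = -3.084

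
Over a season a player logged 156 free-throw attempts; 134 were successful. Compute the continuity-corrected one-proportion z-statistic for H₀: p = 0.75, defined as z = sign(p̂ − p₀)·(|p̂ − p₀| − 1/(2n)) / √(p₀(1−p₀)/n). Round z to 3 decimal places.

z = 3.051

Sample proportion p̂ = 134/156 = 0.85897. p̂ − p₀ = 0.108974.
1/(2n) = 0.003205.
Corrected numerator: |0.108974| − 0.003205 = 0.105769.
Null standard error: √(0.75·0.25/156) = √0.001201923 = 0.034669.
z = +0.105769/0.034669 = 3.051.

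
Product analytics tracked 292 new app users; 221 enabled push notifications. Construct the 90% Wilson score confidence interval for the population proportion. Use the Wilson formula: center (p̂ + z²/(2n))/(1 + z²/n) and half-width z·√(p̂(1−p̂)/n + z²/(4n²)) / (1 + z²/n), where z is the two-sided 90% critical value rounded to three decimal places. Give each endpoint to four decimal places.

p̂ = 221/292 = 0.75685; z = 1.645, so z² = 2.706025.
Denominator 1 + z²/n = 1 + 2.706025/292 = 1.009267.
Adjusted center: (0.75685 + z²/(2n))/1.009267 = 0.75449.
Radicand: p̂(1−p̂)/n + z²/(4n²) = 0.000630234 + 0.000007934 = 0.000638168.
Half-width = z·√(radicand)/denom = 1.645·0.025262/1.009267 = 0.04117.
So the interval runs from 0.7133 to 0.7957.

(0.7133, 0.7957)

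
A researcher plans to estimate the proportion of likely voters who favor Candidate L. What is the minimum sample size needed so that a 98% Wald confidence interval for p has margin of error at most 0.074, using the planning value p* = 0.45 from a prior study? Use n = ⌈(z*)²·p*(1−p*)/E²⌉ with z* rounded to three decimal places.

n = 245

For 98% confidence, z* = 2.326.
p*(1−p*) = 0.2475.
Required n before rounding: 5.410276 × 0.2475 / 0.074² = 244.529.
⌈244.529⌉ = 245.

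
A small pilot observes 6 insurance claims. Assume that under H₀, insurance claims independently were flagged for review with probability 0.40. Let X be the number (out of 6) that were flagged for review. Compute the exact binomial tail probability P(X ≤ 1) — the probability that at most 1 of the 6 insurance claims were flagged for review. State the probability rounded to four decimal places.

X is binomial with n = 6 and p = 0.40.
P(X ≤ 1) = C(6,0)·0.40^0·0.60^6 + C(6,1)·0.40^1·0.60^5.
= 0.046656 + 0.186624 = 0.2333.

P = 0.2333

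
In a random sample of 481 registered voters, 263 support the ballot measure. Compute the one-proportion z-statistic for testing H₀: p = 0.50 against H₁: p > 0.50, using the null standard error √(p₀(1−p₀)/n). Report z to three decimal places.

z = 2.052

Sample proportion p̂ = 263/481 = 0.54678.
Null standard error: √(0.50·0.50/481) = √0.000519751 = 0.022798.
z = (p̂ − p₀)/SE = (0.54678 − 0.50)/0.022798 = 2.052.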